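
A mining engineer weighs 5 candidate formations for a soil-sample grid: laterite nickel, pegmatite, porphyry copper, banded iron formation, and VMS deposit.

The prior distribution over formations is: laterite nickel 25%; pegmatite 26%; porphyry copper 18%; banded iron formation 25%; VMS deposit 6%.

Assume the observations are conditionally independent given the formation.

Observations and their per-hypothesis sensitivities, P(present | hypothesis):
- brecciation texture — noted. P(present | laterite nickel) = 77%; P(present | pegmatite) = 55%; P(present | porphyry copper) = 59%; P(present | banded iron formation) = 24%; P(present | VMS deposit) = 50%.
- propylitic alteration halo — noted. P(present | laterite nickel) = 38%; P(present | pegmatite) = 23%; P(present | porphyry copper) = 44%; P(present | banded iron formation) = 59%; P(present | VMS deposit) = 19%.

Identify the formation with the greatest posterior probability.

Multiply each prior by the joint likelihood of the evidence pattern:
  laterite nickel: 0.25 × 0.77 × 0.38 = 0.07315
  pegmatite: 0.26 × 0.55 × 0.23 = 0.03289
  porphyry copper: 0.18 × 0.59 × 0.44 = 0.046728
  banded iron formation: 0.25 × 0.24 × 0.59 = 0.0354
  VMS deposit: 0.06 × 0.50 × 0.19 = 0.0057
The unnormalized weights sum to 0.19387.
P(laterite nickel | evidence) ≈ 0.07315 / 0.19387 ≈ 0.377
P(pegmatite | evidence) ≈ 0.03289 / 0.19387 ≈ 0.170
P(porphyry copper | evidence) ≈ 0.046728 / 0.19387 ≈ 0.241
P(banded iron formation | evidence) ≈ 0.0354 / 0.19387 ≈ 0.183
P(VMS deposit | evidence) ≈ 0.0057 / 0.19387 ≈ 0.029
The largest is 0.377, so laterite nickel is most probable.

laterite nickel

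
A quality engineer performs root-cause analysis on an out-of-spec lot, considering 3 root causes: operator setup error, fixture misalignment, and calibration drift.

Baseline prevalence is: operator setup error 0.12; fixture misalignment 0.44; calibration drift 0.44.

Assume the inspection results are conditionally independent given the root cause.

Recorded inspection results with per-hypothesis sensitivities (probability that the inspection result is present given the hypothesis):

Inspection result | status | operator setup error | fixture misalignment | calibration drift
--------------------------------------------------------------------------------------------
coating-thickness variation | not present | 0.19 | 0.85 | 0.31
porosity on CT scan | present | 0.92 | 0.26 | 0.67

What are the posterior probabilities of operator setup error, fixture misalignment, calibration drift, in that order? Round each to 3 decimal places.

0.288, 0.055, 0.656

For each hypothesis, the unnormalized posterior weight is prior × product of the inspection result likelihoods (using 1 − P(present | H) for each absent inspection result):
  operator setup error: 0.12 × (1 − 0.19) × 0.92 = 0.089424
  fixture misalignment: 0.44 × (1 − 0.85) × 0.26 = 0.01716
  calibration drift: 0.44 × (1 − 0.31) × 0.67 = 0.20341
Normalizing constant Z = 0.089424 + 0.01716 + 0.20341 = 0.31.
P(operator setup error | evidence) = 0.089424 / 0.31 ≈ 0.288
P(fixture misalignment | evidence) = 0.01716 / 0.31 ≈ 0.055
P(calibration drift | evidence) = 0.20341 / 0.31 ≈ 0.656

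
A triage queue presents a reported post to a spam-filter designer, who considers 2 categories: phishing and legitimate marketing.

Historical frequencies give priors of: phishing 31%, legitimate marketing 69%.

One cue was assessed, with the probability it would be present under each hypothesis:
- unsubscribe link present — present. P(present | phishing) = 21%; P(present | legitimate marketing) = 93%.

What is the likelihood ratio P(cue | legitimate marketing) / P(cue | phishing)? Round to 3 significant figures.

4.43

The Bayes factor is the ratio of the two likelihoods.
  legitimate marketing: 0.93
  phishing: 0.21
Bayes factor = 0.93 / 0.21 ≈ 4.43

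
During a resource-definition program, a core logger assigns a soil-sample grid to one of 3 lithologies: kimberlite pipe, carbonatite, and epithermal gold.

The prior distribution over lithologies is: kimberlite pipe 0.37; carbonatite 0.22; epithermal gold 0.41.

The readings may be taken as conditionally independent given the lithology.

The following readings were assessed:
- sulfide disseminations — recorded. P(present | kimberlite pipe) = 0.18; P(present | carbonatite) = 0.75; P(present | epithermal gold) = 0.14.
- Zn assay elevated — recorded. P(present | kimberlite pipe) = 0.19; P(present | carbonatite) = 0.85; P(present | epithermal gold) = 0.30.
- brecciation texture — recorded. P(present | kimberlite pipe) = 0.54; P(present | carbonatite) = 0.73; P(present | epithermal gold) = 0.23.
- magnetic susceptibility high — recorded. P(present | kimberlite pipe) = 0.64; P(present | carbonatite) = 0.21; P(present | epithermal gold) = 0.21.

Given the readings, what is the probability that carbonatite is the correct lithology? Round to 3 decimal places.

0.805

Multiply each prior by the joint likelihood of the reading pattern:
  kimberlite pipe: 0.37 × 0.18 × 0.19 × 0.54 × 0.64 = 0.0043732
  carbonatite: 0.22 × 0.75 × 0.85 × 0.73 × 0.21 = 0.0215
  epithermal gold: 0.41 × 0.14 × 0.30 × 0.23 × 0.21 = 0.00083173
Normalizing constant Z = 0.0043732 + 0.0215 + 0.00083173 = 0.026705.
P(carbonatite | evidence) = 0.0215 / 0.026705 ≈ 0.805.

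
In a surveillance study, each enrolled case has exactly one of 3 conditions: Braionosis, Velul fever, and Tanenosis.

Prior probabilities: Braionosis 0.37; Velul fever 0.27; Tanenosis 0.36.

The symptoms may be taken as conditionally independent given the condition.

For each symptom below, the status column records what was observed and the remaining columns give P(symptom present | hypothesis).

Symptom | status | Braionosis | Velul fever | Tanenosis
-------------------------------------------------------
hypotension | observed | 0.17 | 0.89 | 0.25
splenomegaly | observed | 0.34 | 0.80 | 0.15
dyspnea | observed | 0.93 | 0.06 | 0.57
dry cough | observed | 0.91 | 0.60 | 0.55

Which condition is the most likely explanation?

Braionosis

Multiply each prior by the joint likelihood of the symptom pattern:
  Braionosis: 0.37 × 0.17 × 0.34 × 0.93 × 0.91 = 0.018099
  Velul fever: 0.27 × 0.89 × 0.80 × 0.06 × 0.60 = 0.0069206
  Tanenosis: 0.36 × 0.25 × 0.15 × 0.57 × 0.55 = 0.0042322
Normalizing constant Z = 0.018099 + 0.0069206 + 0.0042322 = 0.029252.
P(Braionosis | evidence) ≈ 0.018099 / 0.029252 ≈ 0.619
P(Velul fever | evidence) ≈ 0.0069206 / 0.029252 ≈ 0.237
P(Tanenosis | evidence) ≈ 0.0042322 / 0.029252 ≈ 0.145
The largest is 0.619, so Braionosis is most probable.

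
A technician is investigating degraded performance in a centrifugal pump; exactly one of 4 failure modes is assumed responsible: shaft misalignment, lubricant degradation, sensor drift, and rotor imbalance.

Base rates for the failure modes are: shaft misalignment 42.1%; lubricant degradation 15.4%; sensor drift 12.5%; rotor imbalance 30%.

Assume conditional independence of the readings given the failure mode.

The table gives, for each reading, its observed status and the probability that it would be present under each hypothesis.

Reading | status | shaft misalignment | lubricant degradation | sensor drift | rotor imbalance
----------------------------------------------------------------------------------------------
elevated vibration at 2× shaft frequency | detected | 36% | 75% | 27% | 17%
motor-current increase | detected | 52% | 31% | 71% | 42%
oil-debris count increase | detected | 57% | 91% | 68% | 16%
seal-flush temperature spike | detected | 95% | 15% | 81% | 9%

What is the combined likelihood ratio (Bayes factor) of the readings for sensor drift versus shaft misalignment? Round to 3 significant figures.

Take the product of per-reading likelihoods under each hypothesis, then divide.
  sensor drift: 0.27 × 0.71 × 0.68 × 0.81 = 0.10559
  shaft misalignment: 0.36 × 0.52 × 0.57 × 0.95 = 0.10137
Bayes factor = 0.10559 / 0.10137 ≈ 1.04

1.04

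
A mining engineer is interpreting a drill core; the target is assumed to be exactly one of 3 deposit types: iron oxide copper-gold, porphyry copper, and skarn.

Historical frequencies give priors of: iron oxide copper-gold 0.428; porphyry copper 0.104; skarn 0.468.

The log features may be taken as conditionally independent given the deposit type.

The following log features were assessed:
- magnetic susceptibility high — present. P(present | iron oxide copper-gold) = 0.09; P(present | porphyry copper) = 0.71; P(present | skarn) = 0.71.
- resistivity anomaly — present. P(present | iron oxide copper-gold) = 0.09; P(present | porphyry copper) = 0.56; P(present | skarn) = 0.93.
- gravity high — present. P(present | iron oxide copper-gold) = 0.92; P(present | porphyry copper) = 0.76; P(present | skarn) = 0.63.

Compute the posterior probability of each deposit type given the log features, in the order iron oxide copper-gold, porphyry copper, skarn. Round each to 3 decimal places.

Multiply each prior by the joint likelihood of the log feature pattern:
  iron oxide copper-gold: 0.428 × 0.09 × 0.09 × 0.92 = 0.0031895
  porphyry copper: 0.104 × 0.71 × 0.56 × 0.76 = 0.031426
  skarn: 0.468 × 0.71 × 0.93 × 0.63 = 0.19468
Marginal likelihood of the evidence = 0.2293.
P(iron oxide copper-gold | evidence) = 0.0031895 / 0.2293 ≈ 0.014
P(porphyry copper | evidence) = 0.031426 / 0.2293 ≈ 0.137
P(skarn | evidence) = 0.19468 / 0.2293 ≈ 0.849

0.014, 0.137, 0.849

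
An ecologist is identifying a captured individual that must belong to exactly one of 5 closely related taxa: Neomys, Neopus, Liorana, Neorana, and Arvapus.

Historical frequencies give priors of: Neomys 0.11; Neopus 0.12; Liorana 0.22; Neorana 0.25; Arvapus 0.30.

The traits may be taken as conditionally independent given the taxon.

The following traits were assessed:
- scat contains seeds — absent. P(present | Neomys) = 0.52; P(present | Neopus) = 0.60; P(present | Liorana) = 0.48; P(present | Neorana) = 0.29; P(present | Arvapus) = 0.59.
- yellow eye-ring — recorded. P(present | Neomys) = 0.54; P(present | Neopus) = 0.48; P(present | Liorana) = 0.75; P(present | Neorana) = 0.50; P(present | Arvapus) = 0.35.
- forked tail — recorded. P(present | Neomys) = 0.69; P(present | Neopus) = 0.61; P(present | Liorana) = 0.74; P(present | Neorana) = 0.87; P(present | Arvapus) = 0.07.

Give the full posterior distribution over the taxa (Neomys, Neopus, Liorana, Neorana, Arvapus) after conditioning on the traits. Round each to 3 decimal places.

By Bayes' rule with conditional independence, the unnormalized weight for each hypothesis is prior × ∏ likelihoods (using 1 − P(present | H) for each absent trait):
  Neomys: 0.11 × (1 − 0.52) × 0.54 × 0.69 = 0.019673
  Neopus: 0.12 × (1 − 0.60) × 0.48 × 0.61 = 0.014054
  Liorana: 0.22 × (1 − 0.48) × 0.75 × 0.74 = 0.063492
  Neorana: 0.25 × (1 − 0.29) × 0.50 × 0.87 = 0.077212
  Arvapus: 0.30 × (1 − 0.59) × 0.35 × 0.07 = 0.0030135
Marginal likelihood of the evidence = 0.17745.
P(Neomys | evidence) = 0.019673 / 0.17745 ≈ 0.111
P(Neopus | evidence) = 0.014054 / 0.17745 ≈ 0.079
P(Liorana | evidence) = 0.063492 / 0.17745 ≈ 0.358
P(Neorana | evidence) = 0.077212 / 0.17745 ≈ 0.435
P(Arvapus | evidence) = 0.0030135 / 0.17745 ≈ 0.017

0.111, 0.079, 0.358, 0.435, 0.017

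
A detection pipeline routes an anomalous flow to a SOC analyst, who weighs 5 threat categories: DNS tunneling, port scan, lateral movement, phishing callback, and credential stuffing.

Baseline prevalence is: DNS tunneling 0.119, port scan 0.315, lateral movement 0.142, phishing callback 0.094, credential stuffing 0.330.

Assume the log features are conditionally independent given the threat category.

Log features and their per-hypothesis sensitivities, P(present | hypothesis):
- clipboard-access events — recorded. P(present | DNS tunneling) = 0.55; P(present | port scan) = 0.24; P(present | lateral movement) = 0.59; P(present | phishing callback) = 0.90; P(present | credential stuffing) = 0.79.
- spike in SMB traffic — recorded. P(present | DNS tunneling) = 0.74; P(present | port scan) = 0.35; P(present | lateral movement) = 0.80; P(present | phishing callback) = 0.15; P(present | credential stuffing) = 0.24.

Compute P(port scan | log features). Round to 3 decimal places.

For each hypothesis, the unnormalized posterior weight is prior × product of the log feature likelihoods:
  DNS tunneling: 0.119 × 0.55 × 0.74 = 0.048433
  port scan: 0.315 × 0.24 × 0.35 = 0.02646
  lateral movement: 0.142 × 0.59 × 0.80 = 0.067024
  phishing callback: 0.094 × 0.90 × 0.15 = 0.01269
  credential stuffing: 0.330 × 0.79 × 0.24 = 0.062568
Marginal likelihood of the evidence = 0.21718.
P(port scan | evidence) = 0.02646 / 0.21718 ≈ 0.122.

0.122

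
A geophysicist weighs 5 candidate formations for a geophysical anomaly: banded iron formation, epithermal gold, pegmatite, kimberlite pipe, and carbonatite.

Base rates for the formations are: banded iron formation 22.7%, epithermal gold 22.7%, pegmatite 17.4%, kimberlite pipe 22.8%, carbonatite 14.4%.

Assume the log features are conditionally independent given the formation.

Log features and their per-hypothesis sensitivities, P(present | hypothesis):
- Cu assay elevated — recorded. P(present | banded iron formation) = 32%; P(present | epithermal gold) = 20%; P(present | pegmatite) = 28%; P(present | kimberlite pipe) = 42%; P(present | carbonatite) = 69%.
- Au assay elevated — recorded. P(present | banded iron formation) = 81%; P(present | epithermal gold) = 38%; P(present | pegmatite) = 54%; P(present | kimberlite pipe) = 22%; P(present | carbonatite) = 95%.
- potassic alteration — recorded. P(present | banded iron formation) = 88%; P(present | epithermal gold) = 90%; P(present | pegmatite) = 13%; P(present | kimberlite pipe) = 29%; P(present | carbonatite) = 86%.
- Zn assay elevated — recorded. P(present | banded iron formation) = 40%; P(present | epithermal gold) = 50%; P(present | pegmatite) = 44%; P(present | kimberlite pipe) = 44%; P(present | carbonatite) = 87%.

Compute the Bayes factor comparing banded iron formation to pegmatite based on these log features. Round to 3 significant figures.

10.5

Joint likelihood of the log feature pattern under each hypothesis:
  banded iron formation: 0.32 × 0.81 × 0.88 × 0.40 = 0.091238
  pegmatite: 0.28 × 0.54 × 0.13 × 0.44 = 0.0086486
Bayes factor = 0.091238 / 0.0086486 ≈ 10.5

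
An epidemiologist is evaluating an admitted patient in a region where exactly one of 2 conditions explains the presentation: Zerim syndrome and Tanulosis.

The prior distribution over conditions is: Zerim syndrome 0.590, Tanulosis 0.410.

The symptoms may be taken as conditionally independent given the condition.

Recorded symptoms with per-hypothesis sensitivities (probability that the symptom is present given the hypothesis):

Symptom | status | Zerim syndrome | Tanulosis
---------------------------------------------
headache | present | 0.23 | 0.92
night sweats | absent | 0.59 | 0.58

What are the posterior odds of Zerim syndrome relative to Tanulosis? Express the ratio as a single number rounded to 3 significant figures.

0.351

Posterior odds equal prior odds times the likelihood ratio; only the two competing hypotheses matter (using 1 − P(present | H) for each absent symptom).
  Zerim syndrome: 0.590 × 0.23 × (1 − 0.59) = 0.055637
  Tanulosis: 0.410 × 0.92 × (1 − 0.58) = 0.15842
Odds(Zerim syndrome : Tanulosis) = 0.055637 / 0.15842 ≈ 0.351.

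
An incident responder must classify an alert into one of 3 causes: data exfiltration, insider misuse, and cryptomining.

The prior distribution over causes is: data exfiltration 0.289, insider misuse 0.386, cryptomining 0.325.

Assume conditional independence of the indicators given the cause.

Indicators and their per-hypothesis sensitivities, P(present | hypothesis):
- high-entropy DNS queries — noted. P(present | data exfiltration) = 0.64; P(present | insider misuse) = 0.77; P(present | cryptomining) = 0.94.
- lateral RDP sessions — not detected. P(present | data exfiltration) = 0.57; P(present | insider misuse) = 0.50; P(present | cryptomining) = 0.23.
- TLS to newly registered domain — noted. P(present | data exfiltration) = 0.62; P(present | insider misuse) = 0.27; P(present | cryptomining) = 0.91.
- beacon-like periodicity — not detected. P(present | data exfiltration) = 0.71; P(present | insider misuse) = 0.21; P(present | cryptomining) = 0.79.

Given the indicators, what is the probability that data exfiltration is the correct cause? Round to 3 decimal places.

0.157

Multiply each prior by the joint likelihood of the indicator pattern (using 1 − P(present | H) for each absent indicator):
  data exfiltration: 0.289 × 0.64 × (1 − 0.57) × 0.62 × (1 − 0.71) = 0.0143
  insider misuse: 0.386 × 0.77 × (1 − 0.50) × 0.27 × (1 − 0.21) = 0.031699
  cryptomining: 0.325 × 0.94 × (1 − 0.23) × 0.91 × (1 − 0.79) = 0.044953
The unnormalized weights sum to 0.090952.
P(data exfiltration | evidence) = 0.0143 / 0.090952 ≈ 0.157.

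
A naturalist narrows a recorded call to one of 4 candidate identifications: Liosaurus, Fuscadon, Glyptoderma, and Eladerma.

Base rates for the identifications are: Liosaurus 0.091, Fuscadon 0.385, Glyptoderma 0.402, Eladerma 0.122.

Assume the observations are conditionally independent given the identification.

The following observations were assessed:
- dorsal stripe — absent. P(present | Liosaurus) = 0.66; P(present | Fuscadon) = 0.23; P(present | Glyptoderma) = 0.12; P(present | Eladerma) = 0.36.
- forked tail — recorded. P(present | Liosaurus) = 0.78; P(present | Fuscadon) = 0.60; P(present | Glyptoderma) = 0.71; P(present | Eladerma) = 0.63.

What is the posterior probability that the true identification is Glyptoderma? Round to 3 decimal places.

Multiply each prior by the joint likelihood of the evidence pattern (using 1 − P(present | H) for each absent observation):
  Liosaurus: 0.091 × (1 − 0.66) × 0.78 = 0.024133
  Fuscadon: 0.385 × (1 − 0.23) × 0.60 = 0.17787
  Glyptoderma: 0.402 × (1 − 0.12) × 0.71 = 0.25117
  Eladerma: 0.122 × (1 − 0.36) × 0.63 = 0.04919
The unnormalized weights sum to 0.50236.
P(Glyptoderma | evidence) = 0.25117 / 0.50236 ≈ 0.500.

0.500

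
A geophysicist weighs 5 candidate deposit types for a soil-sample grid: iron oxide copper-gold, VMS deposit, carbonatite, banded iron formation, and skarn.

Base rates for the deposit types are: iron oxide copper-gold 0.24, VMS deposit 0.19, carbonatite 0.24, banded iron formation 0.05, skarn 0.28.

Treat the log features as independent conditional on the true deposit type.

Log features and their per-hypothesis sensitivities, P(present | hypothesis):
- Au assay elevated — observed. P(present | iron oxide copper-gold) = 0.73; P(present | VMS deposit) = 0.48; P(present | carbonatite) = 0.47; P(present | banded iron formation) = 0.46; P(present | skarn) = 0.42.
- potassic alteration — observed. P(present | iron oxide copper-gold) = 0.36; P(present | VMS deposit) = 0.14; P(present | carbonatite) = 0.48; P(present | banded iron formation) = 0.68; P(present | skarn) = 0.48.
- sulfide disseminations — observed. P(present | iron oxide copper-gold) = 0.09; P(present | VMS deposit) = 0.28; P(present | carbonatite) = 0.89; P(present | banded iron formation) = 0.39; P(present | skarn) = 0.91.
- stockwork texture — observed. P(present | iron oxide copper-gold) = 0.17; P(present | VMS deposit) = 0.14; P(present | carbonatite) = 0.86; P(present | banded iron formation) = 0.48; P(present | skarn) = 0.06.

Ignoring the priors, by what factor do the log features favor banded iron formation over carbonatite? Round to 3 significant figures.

0.339

The Bayes factor is the ratio of the joint likelihoods of the log feature pattern under the two hypotheses.
  banded iron formation: 0.46 × 0.68 × 0.39 × 0.48 = 0.058556
  carbonatite: 0.47 × 0.48 × 0.89 × 0.86 = 0.17267
Bayes factor = 0.058556 / 0.17267 ≈ 0.339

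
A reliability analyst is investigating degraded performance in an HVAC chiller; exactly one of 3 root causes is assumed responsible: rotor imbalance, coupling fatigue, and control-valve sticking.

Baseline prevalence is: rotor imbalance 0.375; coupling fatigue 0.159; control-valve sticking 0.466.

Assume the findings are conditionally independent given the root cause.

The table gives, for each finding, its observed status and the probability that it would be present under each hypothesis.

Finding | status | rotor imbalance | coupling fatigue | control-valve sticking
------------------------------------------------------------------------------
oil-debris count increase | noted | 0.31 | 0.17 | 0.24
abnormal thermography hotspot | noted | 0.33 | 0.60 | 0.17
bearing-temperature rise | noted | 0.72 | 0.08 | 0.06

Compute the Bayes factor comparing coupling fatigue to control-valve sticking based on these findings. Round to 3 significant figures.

Joint likelihood of the evidence pattern under each hypothesis:
  coupling fatigue: 0.17 × 0.60 × 0.08 = 0.00816
  control-valve sticking: 0.24 × 0.17 × 0.06 = 0.002448
Bayes factor = 0.00816 / 0.002448 ≈ 3.33

3.33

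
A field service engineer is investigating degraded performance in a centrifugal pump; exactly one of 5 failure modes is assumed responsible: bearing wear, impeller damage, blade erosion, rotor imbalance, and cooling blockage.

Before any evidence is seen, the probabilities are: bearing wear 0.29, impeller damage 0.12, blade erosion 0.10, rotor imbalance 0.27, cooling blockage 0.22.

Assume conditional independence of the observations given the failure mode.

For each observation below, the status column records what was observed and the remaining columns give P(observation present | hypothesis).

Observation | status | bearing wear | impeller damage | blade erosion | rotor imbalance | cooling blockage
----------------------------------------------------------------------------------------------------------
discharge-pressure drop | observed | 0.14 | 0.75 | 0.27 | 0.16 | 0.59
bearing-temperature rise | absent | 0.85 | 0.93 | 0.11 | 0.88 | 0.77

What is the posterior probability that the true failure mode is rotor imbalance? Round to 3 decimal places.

By Bayes' rule with conditional independence, the unnormalized weight for each hypothesis is prior × ∏ likelihoods (using 1 − P(present | H) for each absent observation):
  bearing wear: 0.29 × 0.14 × (1 − 0.85) = 0.00609
  impeller damage: 0.12 × 0.75 × (1 − 0.93) = 0.0063
  blade erosion: 0.10 × 0.27 × (1 − 0.11) = 0.02403
  rotor imbalance: 0.27 × 0.16 × (1 − 0.88) = 0.005184
  cooling blockage: 0.22 × 0.59 × (1 − 0.77) = 0.029854
The unnormalized weights sum to 0.071458.
P(rotor imbalance | evidence) = 0.005184 / 0.071458 ≈ 0.073.

0.073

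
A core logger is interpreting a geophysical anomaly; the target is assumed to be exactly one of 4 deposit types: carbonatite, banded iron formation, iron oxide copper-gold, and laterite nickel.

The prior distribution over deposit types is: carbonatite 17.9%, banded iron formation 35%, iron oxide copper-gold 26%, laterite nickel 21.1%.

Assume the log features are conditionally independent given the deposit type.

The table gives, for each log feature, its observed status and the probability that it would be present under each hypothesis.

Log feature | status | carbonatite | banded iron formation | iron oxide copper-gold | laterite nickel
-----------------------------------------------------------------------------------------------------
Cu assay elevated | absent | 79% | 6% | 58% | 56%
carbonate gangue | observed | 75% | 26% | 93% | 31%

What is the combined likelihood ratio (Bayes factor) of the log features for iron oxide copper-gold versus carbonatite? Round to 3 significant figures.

The Bayes factor is the ratio of the joint likelihoods of the log feature pattern under the two hypotheses (using 1 − P(present | H) for each absent log feature).
  iron oxide copper-gold: (1 − 0.58) × 0.93 = 0.3906
  carbonatite: (1 − 0.79) × 0.75 = 0.1575
Bayes factor = 0.3906 / 0.1575 ≈ 2.48

2.48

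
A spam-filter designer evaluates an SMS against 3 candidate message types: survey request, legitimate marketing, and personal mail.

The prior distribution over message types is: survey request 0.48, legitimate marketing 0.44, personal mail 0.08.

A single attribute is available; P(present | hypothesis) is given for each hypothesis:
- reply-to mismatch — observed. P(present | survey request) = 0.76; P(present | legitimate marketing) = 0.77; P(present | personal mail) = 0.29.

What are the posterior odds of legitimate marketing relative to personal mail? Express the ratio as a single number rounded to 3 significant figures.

14.6

Posterior odds equal prior odds times the likelihood ratio; only the two competing hypotheses matter.
  legitimate marketing: 0.44 × 0.77 = 0.3388
  personal mail: 0.08 × 0.29 = 0.0232
Odds(legitimate marketing : personal mail) = 0.3388 / 0.0232 ≈ 14.6.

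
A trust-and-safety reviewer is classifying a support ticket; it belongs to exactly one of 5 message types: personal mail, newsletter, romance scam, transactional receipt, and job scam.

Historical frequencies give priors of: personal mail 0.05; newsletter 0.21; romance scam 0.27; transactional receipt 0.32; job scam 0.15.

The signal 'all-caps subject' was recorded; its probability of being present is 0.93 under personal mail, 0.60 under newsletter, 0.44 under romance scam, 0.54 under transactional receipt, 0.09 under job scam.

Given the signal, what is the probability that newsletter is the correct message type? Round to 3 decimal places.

0.264

For each hypothesis, the unnormalized posterior weight is prior × likelihood:
  personal mail: 0.05 × 0.93 = 0.0465
  newsletter: 0.21 × 0.60 = 0.126
  romance scam: 0.27 × 0.44 = 0.1188
  transactional receipt: 0.32 × 0.54 = 0.1728
  job scam: 0.15 × 0.09 = 0.0135
Normalizing constant Z = 0.0465 + 0.126 + 0.1188 + 0.1728 + 0.0135 = 0.4776.
P(newsletter | evidence) = 0.126 / 0.4776 ≈ 0.264.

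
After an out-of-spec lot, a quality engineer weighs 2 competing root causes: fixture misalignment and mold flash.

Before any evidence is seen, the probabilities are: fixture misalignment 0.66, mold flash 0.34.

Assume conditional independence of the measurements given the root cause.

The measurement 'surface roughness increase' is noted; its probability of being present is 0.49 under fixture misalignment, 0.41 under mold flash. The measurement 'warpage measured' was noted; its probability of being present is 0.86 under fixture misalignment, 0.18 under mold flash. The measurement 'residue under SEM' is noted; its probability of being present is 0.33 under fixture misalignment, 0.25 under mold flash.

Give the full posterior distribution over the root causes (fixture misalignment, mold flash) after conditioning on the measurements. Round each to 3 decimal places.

By Bayes' rule with conditional independence, the unnormalized weight for each hypothesis is prior × ∏ likelihoods:
  fixture misalignment: 0.66 × 0.49 × 0.86 × 0.33 = 0.091781
  mold flash: 0.34 × 0.41 × 0.18 × 0.25 = 0.006273
The unnormalized weights sum to 0.098054.
P(fixture misalignment | evidence) = 0.091781 / 0.098054 ≈ 0.936
P(mold flash | evidence) = 0.006273 / 0.098054 ≈ 0.064

0.936, 0.064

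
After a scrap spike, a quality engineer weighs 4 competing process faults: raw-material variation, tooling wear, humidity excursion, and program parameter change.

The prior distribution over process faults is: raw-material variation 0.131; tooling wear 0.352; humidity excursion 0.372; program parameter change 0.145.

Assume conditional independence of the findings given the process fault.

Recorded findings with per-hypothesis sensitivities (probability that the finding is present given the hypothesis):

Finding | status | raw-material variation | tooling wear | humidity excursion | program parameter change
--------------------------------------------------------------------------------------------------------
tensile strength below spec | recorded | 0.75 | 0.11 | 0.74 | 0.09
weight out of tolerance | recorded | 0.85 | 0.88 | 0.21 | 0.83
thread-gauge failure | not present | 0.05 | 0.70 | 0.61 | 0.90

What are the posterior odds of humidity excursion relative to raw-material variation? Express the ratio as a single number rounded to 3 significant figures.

Posterior odds equal prior odds times the likelihood ratio; only the two competing hypotheses matter (using 1 − P(present | H) for each absent finding).
  humidity excursion: 0.372 × 0.74 × 0.21 × (1 − 0.61) = 0.022545
  raw-material variation: 0.131 × 0.75 × 0.85 × (1 − 0.05) = 0.079337
Odds(humidity excursion : raw-material variation) = 0.022545 / 0.079337 ≈ 0.284.

0.284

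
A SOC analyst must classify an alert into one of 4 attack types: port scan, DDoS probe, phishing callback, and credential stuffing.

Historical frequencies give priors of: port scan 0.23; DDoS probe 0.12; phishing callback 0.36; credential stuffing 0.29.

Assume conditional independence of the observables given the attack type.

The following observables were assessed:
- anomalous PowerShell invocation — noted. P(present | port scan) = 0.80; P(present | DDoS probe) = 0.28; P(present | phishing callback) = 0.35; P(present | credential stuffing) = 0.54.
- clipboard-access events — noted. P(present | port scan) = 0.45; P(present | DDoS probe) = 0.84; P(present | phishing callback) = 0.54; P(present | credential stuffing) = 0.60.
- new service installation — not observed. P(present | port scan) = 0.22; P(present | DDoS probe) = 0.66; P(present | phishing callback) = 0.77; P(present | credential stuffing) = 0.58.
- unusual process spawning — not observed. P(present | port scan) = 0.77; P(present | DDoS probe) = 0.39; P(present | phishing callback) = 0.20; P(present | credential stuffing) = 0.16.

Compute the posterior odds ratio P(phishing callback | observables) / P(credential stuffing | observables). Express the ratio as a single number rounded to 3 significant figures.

The normalizing constant cancels in an odds ratio, so compute prior × likelihood for the two hypotheses only (using 1 − P(present | H) for each absent observable):
  phishing callback: 0.36 × 0.35 × 0.54 × (1 − 0.77) × (1 − 0.20) = 0.012519
  credential stuffing: 0.29 × 0.54 × 0.60 × (1 − 0.58) × (1 − 0.16) = 0.033149
Posterior odds = 0.012519 / 0.033149 ≈ 0.378.

0.378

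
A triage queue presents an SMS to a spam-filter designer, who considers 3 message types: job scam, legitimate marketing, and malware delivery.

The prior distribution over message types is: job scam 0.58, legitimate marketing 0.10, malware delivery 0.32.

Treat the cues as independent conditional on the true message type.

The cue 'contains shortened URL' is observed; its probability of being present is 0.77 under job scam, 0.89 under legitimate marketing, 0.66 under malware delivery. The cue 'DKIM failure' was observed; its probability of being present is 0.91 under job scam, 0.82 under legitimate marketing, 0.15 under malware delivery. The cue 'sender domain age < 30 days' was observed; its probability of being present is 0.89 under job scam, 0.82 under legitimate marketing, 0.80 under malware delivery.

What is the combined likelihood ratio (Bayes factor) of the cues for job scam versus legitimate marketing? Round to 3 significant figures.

1.04

The Bayes factor is the ratio of the joint likelihoods of the cue pattern under the two hypotheses.
  job scam: 0.77 × 0.91 × 0.89 = 0.62362
  legitimate marketing: 0.89 × 0.82 × 0.82 = 0.59844
Bayes factor = 0.62362 / 0.59844 ≈ 1.04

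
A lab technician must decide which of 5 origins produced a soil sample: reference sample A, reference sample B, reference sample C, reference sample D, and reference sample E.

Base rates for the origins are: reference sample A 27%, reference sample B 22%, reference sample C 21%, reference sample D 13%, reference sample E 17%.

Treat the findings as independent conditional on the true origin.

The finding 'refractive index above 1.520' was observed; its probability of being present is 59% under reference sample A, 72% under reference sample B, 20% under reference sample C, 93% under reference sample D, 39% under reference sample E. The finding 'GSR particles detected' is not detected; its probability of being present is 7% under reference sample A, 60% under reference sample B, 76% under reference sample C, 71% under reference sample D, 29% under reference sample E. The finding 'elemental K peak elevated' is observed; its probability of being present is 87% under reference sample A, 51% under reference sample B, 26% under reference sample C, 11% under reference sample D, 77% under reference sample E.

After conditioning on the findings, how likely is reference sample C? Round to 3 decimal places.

0.013

For each hypothesis, the unnormalized posterior weight is prior × product of the finding likelihoods (using 1 − P(present | H) for each absent finding):
  reference sample A: 0.27 × 0.59 × (1 − 0.07) × 0.87 = 0.12889
  reference sample B: 0.22 × 0.72 × (1 − 0.60) × 0.51 = 0.032314
  reference sample C: 0.21 × 0.20 × (1 − 0.76) × 0.26 = 0.0026208
  reference sample D: 0.13 × 0.93 × (1 − 0.71) × 0.11 = 0.0038567
  reference sample E: 0.17 × 0.39 × (1 − 0.29) × 0.77 = 0.036246
Marginal likelihood of the evidence = 0.20393.
P(reference sample C | evidence) = 0.0026208 / 0.20393 ≈ 0.013.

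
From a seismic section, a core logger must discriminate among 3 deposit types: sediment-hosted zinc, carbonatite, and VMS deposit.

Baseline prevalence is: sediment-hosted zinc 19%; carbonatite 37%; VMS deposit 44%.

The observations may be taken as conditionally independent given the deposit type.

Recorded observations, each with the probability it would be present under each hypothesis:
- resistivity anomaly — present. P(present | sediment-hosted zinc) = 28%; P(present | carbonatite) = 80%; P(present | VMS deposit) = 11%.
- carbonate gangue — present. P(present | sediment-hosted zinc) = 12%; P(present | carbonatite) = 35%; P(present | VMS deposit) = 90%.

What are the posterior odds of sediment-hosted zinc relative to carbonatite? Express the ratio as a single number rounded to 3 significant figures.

The normalizing constant cancels in an odds ratio, so compute prior × likelihood for the two hypotheses only:
  sediment-hosted zinc: 0.19 × 0.28 × 0.12 = 0.006384
  carbonatite: 0.37 × 0.80 × 0.35 = 0.1036
Odds(sediment-hosted zinc : carbonatite) = 0.006384 / 0.1036 ≈ 0.0616.

0.0616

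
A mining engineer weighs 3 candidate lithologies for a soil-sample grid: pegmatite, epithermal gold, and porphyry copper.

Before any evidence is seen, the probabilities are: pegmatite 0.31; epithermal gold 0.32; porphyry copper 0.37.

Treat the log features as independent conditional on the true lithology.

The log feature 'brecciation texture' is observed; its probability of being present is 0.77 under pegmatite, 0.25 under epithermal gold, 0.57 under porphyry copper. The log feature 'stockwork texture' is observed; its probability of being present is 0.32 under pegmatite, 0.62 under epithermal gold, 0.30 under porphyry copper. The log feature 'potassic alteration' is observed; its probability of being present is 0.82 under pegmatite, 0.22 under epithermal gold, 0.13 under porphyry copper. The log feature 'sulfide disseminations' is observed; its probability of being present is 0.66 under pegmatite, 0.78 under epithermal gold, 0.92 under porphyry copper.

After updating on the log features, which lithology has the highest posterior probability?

Multiply each prior by the joint likelihood of the log feature pattern:
  pegmatite: 0.31 × 0.77 × 0.32 × 0.82 × 0.66 = 0.041339
  epithermal gold: 0.32 × 0.25 × 0.62 × 0.22 × 0.78 = 0.0085114
  porphyry copper: 0.37 × 0.57 × 0.30 × 0.13 × 0.92 = 0.0075671
Marginal likelihood of the evidence = 0.057417.
P(pegmatite | evidence) ≈ 0.041339 / 0.057417 ≈ 0.720
P(epithermal gold | evidence) ≈ 0.0085114 / 0.057417 ≈ 0.148
P(porphyry copper | evidence) ≈ 0.0075671 / 0.057417 ≈ 0.132
The largest is 0.720, so pegmatite is most probable.

pegmatite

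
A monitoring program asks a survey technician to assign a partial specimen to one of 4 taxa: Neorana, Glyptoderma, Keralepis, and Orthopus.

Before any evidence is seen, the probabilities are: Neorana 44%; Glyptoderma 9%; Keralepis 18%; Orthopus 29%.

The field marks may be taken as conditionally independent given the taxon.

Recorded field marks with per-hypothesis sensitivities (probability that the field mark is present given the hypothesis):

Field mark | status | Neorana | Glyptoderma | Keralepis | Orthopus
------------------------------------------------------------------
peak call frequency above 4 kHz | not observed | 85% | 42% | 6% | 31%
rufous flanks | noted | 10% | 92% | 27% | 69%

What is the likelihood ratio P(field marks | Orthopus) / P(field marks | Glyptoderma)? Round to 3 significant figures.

0.892

Joint likelihood of the field mark pattern under each hypothesis (using 1 − P(present | H) for each absent field mark):
  Orthopus: (1 − 0.31) × 0.69 = 0.4761
  Glyptoderma: (1 − 0.42) × 0.92 = 0.5336
Bayes factor = 0.4761 / 0.5336 ≈ 0.892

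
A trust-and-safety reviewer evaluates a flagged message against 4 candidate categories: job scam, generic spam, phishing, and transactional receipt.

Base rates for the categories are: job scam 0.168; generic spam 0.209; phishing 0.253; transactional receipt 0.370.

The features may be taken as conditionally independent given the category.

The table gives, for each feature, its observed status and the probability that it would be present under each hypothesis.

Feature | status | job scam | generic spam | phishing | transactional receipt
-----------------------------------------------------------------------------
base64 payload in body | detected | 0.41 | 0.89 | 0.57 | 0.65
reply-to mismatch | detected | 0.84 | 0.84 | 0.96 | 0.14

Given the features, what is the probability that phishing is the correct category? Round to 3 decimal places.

0.358

Multiply each prior by the joint likelihood of the feature pattern:
  job scam: 0.168 × 0.41 × 0.84 = 0.057859
  generic spam: 0.209 × 0.89 × 0.84 = 0.15625
  phishing: 0.253 × 0.57 × 0.96 = 0.13844
  transactional receipt: 0.370 × 0.65 × 0.14 = 0.03367
Normalizing constant Z = 0.057859 + 0.15625 + 0.13844 + 0.03367 = 0.38622.
P(phishing | evidence) = 0.13844 / 0.38622 ≈ 0.358.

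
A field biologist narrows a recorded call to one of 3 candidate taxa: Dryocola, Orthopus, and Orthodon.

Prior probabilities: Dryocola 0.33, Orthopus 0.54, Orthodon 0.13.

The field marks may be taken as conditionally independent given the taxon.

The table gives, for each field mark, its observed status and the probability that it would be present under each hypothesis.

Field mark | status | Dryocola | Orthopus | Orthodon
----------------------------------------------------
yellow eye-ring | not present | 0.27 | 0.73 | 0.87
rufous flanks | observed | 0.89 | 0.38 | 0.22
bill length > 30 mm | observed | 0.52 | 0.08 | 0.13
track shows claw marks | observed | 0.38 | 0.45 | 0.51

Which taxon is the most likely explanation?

Dryocola

By Bayes' rule with conditional independence, the unnormalized weight for each hypothesis is prior × ∏ likelihoods (using 1 − P(present | H) for each absent field mark):
  Dryocola: 0.33 × (1 − 0.27) × 0.89 × 0.52 × 0.38 = 0.042366
  Orthopus: 0.54 × (1 − 0.73) × 0.38 × 0.08 × 0.45 = 0.0019945
  Orthodon: 0.13 × (1 − 0.87) × 0.22 × 0.13 × 0.51 = 0.0002465
The unnormalized weights sum to 0.044607.
P(Dryocola | evidence) ≈ 0.042366 / 0.044607 ≈ 0.950
P(Orthopus | evidence) ≈ 0.0019945 / 0.044607 ≈ 0.045
P(Orthodon | evidence) ≈ 0.0002465 / 0.044607 ≈ 0.006
The largest is 0.950, so Dryocola is most probable.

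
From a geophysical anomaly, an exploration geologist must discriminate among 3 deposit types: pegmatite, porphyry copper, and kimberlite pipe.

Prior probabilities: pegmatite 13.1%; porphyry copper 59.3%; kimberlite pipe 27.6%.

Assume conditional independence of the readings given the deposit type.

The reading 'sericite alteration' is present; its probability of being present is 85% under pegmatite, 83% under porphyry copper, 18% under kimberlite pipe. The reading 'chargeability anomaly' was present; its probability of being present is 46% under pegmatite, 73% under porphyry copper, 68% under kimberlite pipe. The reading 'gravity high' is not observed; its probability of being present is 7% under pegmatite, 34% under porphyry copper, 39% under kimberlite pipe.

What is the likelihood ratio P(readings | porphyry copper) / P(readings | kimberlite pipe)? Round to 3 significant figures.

5.36

Take the product of per-reading likelihoods under each hypothesis (using 1 − P(present | H) for each absent reading), then divide.
  porphyry copper: 0.83 × 0.73 × (1 − 0.34) = 0.39989
  kimberlite pipe: 0.18 × 0.68 × (1 − 0.39) = 0.074664
Bayes factor = 0.39989 / 0.074664 ≈ 5.36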